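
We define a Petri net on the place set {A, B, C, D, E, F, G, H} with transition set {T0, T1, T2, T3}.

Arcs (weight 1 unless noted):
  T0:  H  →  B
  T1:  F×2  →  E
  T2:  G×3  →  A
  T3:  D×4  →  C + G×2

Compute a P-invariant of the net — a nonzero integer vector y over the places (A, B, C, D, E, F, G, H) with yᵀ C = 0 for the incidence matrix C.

Incidence matrix C (rows=places, cols=transitions):
       T0   T1   T2   T3
    A   0    0    1    0
    B   1    0    0    0
    C   0    0    0    1
    D   0    0    0   -4
    E   0    1    0    0
    F   0   -2    0    0
    G   0    0   -3    2
    H  -1    0    0    0

Candidate y = [0, 0, 4, 1, 0, 0, 0, 0]; check y·C column-wise:
  col T0: 0·1 + 4·0 + 1·0 + 0·-1 = 0
  col T1: 4·0 + 1·0 + 0·1 + 0·-2 = 0
  col T2: 0·1 + 4·0 + 1·0 + 0·-3 = 0
  col T3: 4·1 + 1·-4 + 0·2 = 0

y = (A:0, B:0, C:4, D:1, E:0, F:0, G:0, H:0)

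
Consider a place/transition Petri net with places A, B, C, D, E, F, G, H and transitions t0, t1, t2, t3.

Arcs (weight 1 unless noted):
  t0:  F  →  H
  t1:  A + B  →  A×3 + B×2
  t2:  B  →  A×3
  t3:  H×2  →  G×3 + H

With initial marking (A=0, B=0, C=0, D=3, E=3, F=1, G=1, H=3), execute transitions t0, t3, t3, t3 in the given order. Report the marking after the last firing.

(A=0, B=0, C=0, D=3, E=3, F=0, G=10, H=1)

step 1: fire t0:  (A=0, B=0, C=0, D=3, E=3, F=1, G=1, H=3) → (A=0, B=0, C=0, D=3, E=3, F=0, G=1, H=4)
step 2: fire t3:  (A=0, B=0, C=0, D=3, E=3, F=0, G=1, H=4) → (A=0, B=0, C=0, D=3, E=3, F=0, G=4, H=3)
step 3: fire t3:  (A=0, B=0, C=0, D=3, E=3, F=0, G=4, H=3) → (A=0, B=0, C=0, D=3, E=3, F=0, G=7, H=2)
step 4: fire t3:  (A=0, B=0, C=0, D=3, E=3, F=0, G=7, H=2) → (A=0, B=0, C=0, D=3, E=3, F=0, G=10, H=1)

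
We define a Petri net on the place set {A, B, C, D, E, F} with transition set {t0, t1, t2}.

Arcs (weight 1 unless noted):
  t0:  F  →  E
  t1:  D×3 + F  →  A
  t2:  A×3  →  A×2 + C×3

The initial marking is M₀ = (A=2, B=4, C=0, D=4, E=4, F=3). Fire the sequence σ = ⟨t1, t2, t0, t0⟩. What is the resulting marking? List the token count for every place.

(A=2, B=4, C=3, D=1, E=6, F=0)

step 1: fire t1:  (A=2, B=4, C=0, D=4, E=4, F=3) → (A=3, B=4, C=0, D=1, E=4, F=2)
step 2: fire t2:  (A=3, B=4, C=0, D=1, E=4, F=2) → (A=2, B=4, C=3, D=1, E=4, F=2)
step 3: fire t0:  (A=2, B=4, C=3, D=1, E=4, F=2) → (A=2, B=4, C=3, D=1, E=5, F=1)
step 4: fire t0:  (A=2, B=4, C=3, D=1, E=5, F=1) → (A=2, B=4, C=3, D=1, E=6, F=0)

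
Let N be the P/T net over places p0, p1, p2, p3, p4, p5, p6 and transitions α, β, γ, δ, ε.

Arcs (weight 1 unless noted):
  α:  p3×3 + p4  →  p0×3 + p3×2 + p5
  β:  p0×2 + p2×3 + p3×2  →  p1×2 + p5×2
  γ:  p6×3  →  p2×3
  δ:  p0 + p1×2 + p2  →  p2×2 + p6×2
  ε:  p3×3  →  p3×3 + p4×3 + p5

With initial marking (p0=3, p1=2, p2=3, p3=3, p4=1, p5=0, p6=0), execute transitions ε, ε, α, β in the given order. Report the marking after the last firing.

(p0=4, p1=4, p2=0, p3=0, p4=6, p5=5, p6=0)

step 1: fire ε:  (p0=3, p1=2, p2=3, p3=3, p4=1, p5=0, p6=0) → (p0=3, p1=2, p2=3, p3=3, p4=4, p5=1, p6=0)
step 2: fire ε:  (p0=3, p1=2, p2=3, p3=3, p4=4, p5=1, p6=0) → (p0=3, p1=2, p2=3, p3=3, p4=7, p5=2, p6=0)
step 3: fire α:  (p0=3, p1=2, p2=3, p3=3, p4=7, p5=2, p6=0) → (p0=6, p1=2, p2=3, p3=2, p4=6, p5=3, p6=0)
step 4: fire β:  (p0=6, p1=2, p2=3, p3=2, p4=6, p5=3, p6=0) → (p0=4, p1=4, p2=0, p3=0, p4=6, p5=5, p6=0)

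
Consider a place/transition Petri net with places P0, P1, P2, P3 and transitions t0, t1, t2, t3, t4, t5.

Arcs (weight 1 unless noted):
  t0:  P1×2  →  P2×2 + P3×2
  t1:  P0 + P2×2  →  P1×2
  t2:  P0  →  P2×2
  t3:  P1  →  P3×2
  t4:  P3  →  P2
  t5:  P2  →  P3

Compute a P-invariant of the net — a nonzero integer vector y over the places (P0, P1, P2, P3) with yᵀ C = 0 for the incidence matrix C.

Incidence matrix C (rows=places, cols=transitions):
       t0   t1   t2   t3   t4   t5
   P0   0   -1   -1    0    0    0
   P1  -2    2    0   -1    0    0
   P2   2   -2    2    0    1   -1
   P3   2    0    0    2   -1    1

Candidate y = [2, 2, 1, 1]; check y·C column-wise:
  col t0: 2·0 + 2·-2 + 1·2 + 1·2 = 0
  col t1: 2·-1 + 2·2 + 1·-2 + 1·0 = 0
  col t2: 2·-1 + 2·0 + 1·2 + 1·0 = 0
  col t3: 2·0 + 2·-1 + 1·0 + 1·2 = 0
  col t4: 2·0 + 2·0 + 1·1 + 1·-1 = 0
  col t5: 2·0 + 2·0 + 1·-1 + 1·1 = 0

y = (P0:2, P1:2, P2:1, P3:1)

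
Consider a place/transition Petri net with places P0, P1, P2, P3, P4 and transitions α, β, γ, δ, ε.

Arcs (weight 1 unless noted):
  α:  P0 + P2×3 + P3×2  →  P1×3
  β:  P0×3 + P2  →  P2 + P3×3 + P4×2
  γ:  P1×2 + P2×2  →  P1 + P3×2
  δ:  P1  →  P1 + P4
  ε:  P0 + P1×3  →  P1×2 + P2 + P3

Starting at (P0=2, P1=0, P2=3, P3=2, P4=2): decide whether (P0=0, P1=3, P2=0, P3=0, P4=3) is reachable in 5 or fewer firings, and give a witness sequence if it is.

depth 0: 1 marking
depth 1: 2 markings reached so far
depth 2: 4 markings reached so far
depth 3: 6 markings reached so far
depth 4: 8 markings reached so far
depth 5: 10 markings reached so far
target is not among the 10 markings reachable within 5 steps

NO — not reachable within 5 firings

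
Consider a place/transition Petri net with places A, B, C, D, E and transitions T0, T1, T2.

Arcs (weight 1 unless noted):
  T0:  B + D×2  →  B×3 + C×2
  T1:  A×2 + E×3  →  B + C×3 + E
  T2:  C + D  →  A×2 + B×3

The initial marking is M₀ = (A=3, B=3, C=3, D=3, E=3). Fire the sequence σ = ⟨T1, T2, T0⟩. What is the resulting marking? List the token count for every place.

step 1: fire T1:  (A=3, B=3, C=3, D=3, E=3) → (A=1, B=4, C=6, D=3, E=1)
step 2: fire T2:  (A=1, B=4, C=6, D=3, E=1) → (A=3, B=7, C=5, D=2, E=1)
step 3: fire T0:  (A=3, B=7, C=5, D=2, E=1) → (A=3, B=9, C=7, D=0, E=1)

(A=3, B=9, C=7, D=0, E=1)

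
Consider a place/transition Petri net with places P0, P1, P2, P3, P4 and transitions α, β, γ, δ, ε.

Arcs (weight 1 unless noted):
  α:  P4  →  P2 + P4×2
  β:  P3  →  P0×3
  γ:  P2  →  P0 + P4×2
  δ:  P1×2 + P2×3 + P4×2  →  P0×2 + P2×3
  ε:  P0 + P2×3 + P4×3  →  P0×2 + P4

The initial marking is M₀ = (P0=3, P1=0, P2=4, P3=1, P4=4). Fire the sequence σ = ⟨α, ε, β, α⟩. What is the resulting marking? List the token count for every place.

step 1: fire α:  (P0=3, P1=0, P2=4, P3=1, P4=4) → (P0=3, P1=0, P2=5, P3=1, P4=5)
step 2: fire ε:  (P0=3, P1=0, P2=5, P3=1, P4=5) → (P0=4, P1=0, P2=2, P3=1, P4=3)
step 3: fire β:  (P0=4, P1=0, P2=2, P3=1, P4=3) → (P0=7, P1=0, P2=2, P3=0, P4=3)
step 4: fire α:  (P0=7, P1=0, P2=2, P3=0, P4=3) → (P0=7, P1=0, P2=3, P3=0, P4=4)

(P0=7, P1=0, P2=3, P3=0, P4=4)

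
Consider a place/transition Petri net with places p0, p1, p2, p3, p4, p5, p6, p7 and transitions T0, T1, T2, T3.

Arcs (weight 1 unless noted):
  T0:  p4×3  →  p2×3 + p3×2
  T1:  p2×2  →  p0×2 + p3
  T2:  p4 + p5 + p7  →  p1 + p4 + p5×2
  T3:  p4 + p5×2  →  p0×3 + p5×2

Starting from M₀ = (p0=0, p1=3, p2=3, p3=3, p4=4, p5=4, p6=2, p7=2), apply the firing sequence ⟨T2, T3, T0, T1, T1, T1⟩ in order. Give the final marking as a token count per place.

(p0=9, p1=4, p2=0, p3=8, p4=0, p5=5, p6=2, p7=1)

step 1: fire T2:  (p0=0, p1=3, p2=3, p3=3, p4=4, p5=4, p6=2, p7=2) → (p0=0, p1=4, p2=3, p3=3, p4=4, p5=5, p6=2, p7=1)
step 2: fire T3:  (p0=0, p1=4, p2=3, p3=3, p4=4, p5=5, p6=2, p7=1) → (p0=3, p1=4, p2=3, p3=3, p4=3, p5=5, p6=2, p7=1)
step 3: fire T0:  (p0=3, p1=4, p2=3, p3=3, p4=3, p5=5, p6=2, p7=1) → (p0=3, p1=4, p2=6, p3=5, p4=0, p5=5, p6=2, p7=1)
step 4: fire T1:  (p0=3, p1=4, p2=6, p3=5, p4=0, p5=5, p6=2, p7=1) → (p0=5, p1=4, p2=4, p3=6, p4=0, p5=5, p6=2, p7=1)
step 5: fire T1:  (p0=5, p1=4, p2=4, p3=6, p4=0, p5=5, p6=2, p7=1) → (p0=7, p1=4, p2=2, p3=7, p4=0, p5=5, p6=2, p7=1)
step 6: fire T1:  (p0=7, p1=4, p2=2, p3=7, p4=0, p5=5, p6=2, p7=1) → (p0=9, p1=4, p2=0, p3=8, p4=0, p5=5, p6=2, p7=1)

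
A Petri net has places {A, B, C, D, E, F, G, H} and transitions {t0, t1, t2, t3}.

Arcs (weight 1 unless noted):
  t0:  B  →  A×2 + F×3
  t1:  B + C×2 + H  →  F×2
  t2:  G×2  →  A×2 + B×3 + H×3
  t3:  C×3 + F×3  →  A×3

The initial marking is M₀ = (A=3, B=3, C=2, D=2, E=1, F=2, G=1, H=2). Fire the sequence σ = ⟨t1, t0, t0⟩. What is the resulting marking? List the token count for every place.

step 1: fire t1:  (A=3, B=3, C=2, D=2, E=1, F=2, G=1, H=2) → (A=3, B=2, C=0, D=2, E=1, F=4, G=1, H=1)
step 2: fire t0:  (A=3, B=2, C=0, D=2, E=1, F=4, G=1, H=1) → (A=5, B=1, C=0, D=2, E=1, F=7, G=1, H=1)
step 3: fire t0:  (A=5, B=1, C=0, D=2, E=1, F=7, G=1, H=1) → (A=7, B=0, C=0, D=2, E=1, F=10, G=1, H=1)

(A=7, B=0, C=0, D=2, E=1, F=10, G=1, H=1)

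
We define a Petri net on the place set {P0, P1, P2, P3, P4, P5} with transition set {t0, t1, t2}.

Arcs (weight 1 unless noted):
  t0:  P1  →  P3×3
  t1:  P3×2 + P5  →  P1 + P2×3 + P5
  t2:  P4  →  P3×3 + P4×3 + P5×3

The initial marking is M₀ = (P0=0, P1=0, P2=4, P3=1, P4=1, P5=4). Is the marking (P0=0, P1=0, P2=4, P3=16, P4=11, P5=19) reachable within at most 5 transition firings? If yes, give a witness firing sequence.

step 1: fire t2:  (P0=0, P1=0, P2=4, P3=1, P4=1, P5=4) → (P0=0, P1=0, P2=4, P3=4, P4=3, P5=7)
step 2: fire t2:  (P0=0, P1=0, P2=4, P3=4, P4=3, P5=7) → (P0=0, P1=0, P2=4, P3=7, P4=5, P5=10)
step 3: fire t2:  (P0=0, P1=0, P2=4, P3=7, P4=5, P5=10) → (P0=0, P1=0, P2=4, P3=10, P4=7, P5=13)
step 4: fire t2:  (P0=0, P1=0, P2=4, P3=10, P4=7, P5=13) → (P0=0, P1=0, P2=4, P3=13, P4=9, P5=16)
step 5: fire t2:  (P0=0, P1=0, P2=4, P3=13, P4=9, P5=16) → (P0=0, P1=0, P2=4, P3=16, P4=11, P5=19)

YES — reachable via ⟨t2, t2, t2, t2, t2⟩ (5 firings)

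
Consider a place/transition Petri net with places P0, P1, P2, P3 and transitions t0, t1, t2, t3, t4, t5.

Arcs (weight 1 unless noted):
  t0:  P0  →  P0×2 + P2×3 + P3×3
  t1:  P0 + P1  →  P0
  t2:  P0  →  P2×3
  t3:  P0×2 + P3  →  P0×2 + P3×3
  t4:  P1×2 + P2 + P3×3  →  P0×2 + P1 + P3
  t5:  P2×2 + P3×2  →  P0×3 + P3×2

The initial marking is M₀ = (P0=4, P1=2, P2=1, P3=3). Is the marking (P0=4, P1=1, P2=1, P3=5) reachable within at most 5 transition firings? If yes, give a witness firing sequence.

YES — reachable via ⟨t1, t3⟩ (2 firings)

step 1: fire t1:  (P0=4, P1=2, P2=1, P3=3) → (P0=4, P1=1, P2=1, P3=3)
step 2: fire t3:  (P0=4, P1=1, P2=1, P3=3) → (P0=4, P1=1, P2=1, P3=5)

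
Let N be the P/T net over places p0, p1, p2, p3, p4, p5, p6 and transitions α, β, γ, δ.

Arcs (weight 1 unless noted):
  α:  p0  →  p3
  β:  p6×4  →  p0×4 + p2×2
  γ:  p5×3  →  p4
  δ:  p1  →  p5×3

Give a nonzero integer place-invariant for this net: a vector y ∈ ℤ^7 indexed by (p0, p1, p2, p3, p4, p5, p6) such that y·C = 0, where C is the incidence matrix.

y = (p0:1, p1:0, p2:-2, p3:1, p4:0, p5:0, p6:0)

Incidence matrix C (rows=places, cols=transitions):
        α    β    γ    δ
   p0  -1    4    0    0
   p1   0    0    0   -1
   p2   0    2    0    0
   p3   1    0    0    0
   p4   0    0    1    0
   p5   0    0   -3    3
   p6   0   -4    0    0

Candidate y = [1, 0, -2, 1, 0, 0, 0]; check y·C column-wise:
  col α: 1·-1 + -2·0 + 1·1 = 0
  col β: 1·4 + -2·2 + 1·0 + 0·-4 = 0
  col γ: 1·0 + -2·0 + 1·0 + 0·1 + 0·-3 = 0
  col δ: 1·0 + 0·-1 + -2·0 + 1·0 + 0·3 = 0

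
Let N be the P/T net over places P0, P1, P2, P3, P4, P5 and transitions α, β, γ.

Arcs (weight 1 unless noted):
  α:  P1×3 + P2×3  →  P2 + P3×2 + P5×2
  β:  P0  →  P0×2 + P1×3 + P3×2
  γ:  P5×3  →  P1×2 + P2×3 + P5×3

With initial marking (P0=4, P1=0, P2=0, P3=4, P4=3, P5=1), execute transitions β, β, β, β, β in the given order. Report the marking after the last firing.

(P0=9, P1=15, P2=0, P3=14, P4=3, P5=1)

step 1: fire β:  (P0=4, P1=0, P2=0, P3=4, P4=3, P5=1) → (P0=5, P1=3, P2=0, P3=6, P4=3, P5=1)
step 2: fire β:  (P0=5, P1=3, P2=0, P3=6, P4=3, P5=1) → (P0=6, P1=6, P2=0, P3=8, P4=3, P5=1)
step 3: fire β:  (P0=6, P1=6, P2=0, P3=8, P4=3, P5=1) → (P0=7, P1=9, P2=0, P3=10, P4=3, P5=1)
step 4: fire β:  (P0=7, P1=9, P2=0, P3=10, P4=3, P5=1) → (P0=8, P1=12, P2=0, P3=12, P4=3, P5=1)
step 5: fire β:  (P0=8, P1=12, P2=0, P3=12, P4=3, P5=1) → (P0=9, P1=15, P2=0, P3=14, P4=3, P5=1)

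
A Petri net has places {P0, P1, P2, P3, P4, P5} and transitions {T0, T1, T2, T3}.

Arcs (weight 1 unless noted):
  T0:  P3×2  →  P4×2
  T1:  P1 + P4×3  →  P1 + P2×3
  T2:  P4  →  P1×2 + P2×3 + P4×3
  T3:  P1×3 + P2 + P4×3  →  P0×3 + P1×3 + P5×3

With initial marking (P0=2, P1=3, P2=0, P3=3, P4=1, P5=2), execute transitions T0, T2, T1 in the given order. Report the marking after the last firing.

(P0=2, P1=5, P2=6, P3=1, P4=2, P5=2)

step 1: fire T0:  (P0=2, P1=3, P2=0, P3=3, P4=1, P5=2) → (P0=2, P1=3, P2=0, P3=1, P4=3, P5=2)
step 2: fire T2:  (P0=2, P1=3, P2=0, P3=1, P4=3, P5=2) → (P0=2, P1=5, P2=3, P3=1, P4=5, P5=2)
step 3: fire T1:  (P0=2, P1=5, P2=3, P3=1, P4=5, P5=2) → (P0=2, P1=5, P2=6, P3=1, P4=2, P5=2)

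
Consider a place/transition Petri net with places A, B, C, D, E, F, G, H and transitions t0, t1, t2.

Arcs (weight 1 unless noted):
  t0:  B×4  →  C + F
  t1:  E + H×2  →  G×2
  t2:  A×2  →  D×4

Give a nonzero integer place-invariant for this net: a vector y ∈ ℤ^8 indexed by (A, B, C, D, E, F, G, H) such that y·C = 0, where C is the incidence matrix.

y = (A:0, B:1, C:4, D:0, E:0, F:0, G:0, H:0)

Incidence matrix C (rows=places, cols=transitions):
       t0   t1   t2
    A   0    0   -2
    B  -4    0    0
    C   1    0    0
    D   0    0    4
    E   0   -1    0
    F   1    0    0
    G   0    2    0
    H   0   -2    0

Candidate y = [0, 1, 4, 0, 0, 0, 0, 0]; check y·C column-wise:
  col t0: 1·-4 + 4·1 + 0·1 = 0
  col t1: 1·0 + 4·0 + 0·-1 + 0·2 + 0·-2 = 0
  col t2: 0·-2 + 1·0 + 4·0 + 0·4 = 0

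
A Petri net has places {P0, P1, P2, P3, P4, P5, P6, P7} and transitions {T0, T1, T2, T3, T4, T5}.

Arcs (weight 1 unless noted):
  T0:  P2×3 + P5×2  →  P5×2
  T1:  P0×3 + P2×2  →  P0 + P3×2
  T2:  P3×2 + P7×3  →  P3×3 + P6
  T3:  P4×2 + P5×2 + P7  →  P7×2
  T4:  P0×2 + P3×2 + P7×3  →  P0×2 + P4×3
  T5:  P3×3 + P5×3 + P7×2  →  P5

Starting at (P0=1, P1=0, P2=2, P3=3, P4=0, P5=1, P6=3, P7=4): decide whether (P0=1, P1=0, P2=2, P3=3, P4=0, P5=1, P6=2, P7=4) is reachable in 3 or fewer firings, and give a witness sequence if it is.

depth 0: 1 marking
depth 1: 2 markings reached so far
depth 2: 2 markings reached so far
(frontier empty at depth 2; search complete)
target is not among the 2 markings reachable within 3 steps

NO — not reachable within 3 firings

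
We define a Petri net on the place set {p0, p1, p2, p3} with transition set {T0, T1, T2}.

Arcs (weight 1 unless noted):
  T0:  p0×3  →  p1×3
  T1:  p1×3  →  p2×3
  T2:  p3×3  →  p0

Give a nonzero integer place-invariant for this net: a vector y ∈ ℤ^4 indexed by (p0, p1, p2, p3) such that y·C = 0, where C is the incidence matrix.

y = (p0:3, p1:3, p2:3, p3:1)

Incidence matrix C (rows=places, cols=transitions):
       T0   T1   T2
   p0  -3    0    1
   p1   3   -3    0
   p2   0    3    0
   p3   0    0   -3

Candidate y = [3, 3, 3, 1]; check y·C column-wise:
  col T0: 3·-3 + 3·3 + 3·0 + 1·0 = 0
  col T1: 3·0 + 3·-3 + 3·3 + 1·0 = 0
  col T2: 3·1 + 3·0 + 3·0 + 1·-3 = 0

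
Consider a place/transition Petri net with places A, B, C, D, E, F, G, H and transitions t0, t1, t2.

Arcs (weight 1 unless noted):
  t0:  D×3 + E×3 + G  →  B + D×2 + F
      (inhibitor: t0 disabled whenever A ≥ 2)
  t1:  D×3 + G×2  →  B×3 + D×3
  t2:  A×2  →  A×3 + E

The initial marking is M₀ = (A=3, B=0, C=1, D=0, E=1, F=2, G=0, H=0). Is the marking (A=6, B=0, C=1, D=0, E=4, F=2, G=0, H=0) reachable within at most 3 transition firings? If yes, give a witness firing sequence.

step 1: fire t2:  (A=3, B=0, C=1, D=0, E=1, F=2, G=0, H=0) → (A=4, B=0, C=1, D=0, E=2, F=2, G=0, H=0)
step 2: fire t2:  (A=4, B=0, C=1, D=0, E=2, F=2, G=0, H=0) → (A=5, B=0, C=1, D=0, E=3, F=2, G=0, H=0)
step 3: fire t2:  (A=5, B=0, C=1, D=0, E=3, F=2, G=0, H=0) → (A=6, B=0, C=1, D=0, E=4, F=2, G=0, H=0)

YES — reachable via ⟨t2, t2, t2⟩ (3 firings)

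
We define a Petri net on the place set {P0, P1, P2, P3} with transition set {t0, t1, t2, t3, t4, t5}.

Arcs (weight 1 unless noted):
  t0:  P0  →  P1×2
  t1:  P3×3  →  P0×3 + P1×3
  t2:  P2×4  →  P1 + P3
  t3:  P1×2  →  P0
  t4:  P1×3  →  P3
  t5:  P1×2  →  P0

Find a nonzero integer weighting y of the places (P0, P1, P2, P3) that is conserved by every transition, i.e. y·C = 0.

y = (P0:2, P1:1, P2:1, P3:3)

Incidence matrix C (rows=places, cols=transitions):
       t0   t1   t2   t3   t4   t5
   P0  -1    3    0    1    0    1
   P1   2    3    1   -2   -3   -2
   P2   0    0   -4    0    0    0
   P3   0   -3    1    0    1    0

Candidate y = [2, 1, 1, 3]; check y·C column-wise:
  col t0: 2·-1 + 1·2 + 1·0 + 3·0 = 0
  col t1: 2·3 + 1·3 + 1·0 + 3·-3 = 0
  col t2: 2·0 + 1·1 + 1·-4 + 3·1 = 0
  col t3: 2·1 + 1·-2 + 1·0 + 3·0 = 0
  col t4: 2·0 + 1·-3 + 1·0 + 3·1 = 0
  col t5: 2·1 + 1·-2 + 1·0 + 3·0 = 0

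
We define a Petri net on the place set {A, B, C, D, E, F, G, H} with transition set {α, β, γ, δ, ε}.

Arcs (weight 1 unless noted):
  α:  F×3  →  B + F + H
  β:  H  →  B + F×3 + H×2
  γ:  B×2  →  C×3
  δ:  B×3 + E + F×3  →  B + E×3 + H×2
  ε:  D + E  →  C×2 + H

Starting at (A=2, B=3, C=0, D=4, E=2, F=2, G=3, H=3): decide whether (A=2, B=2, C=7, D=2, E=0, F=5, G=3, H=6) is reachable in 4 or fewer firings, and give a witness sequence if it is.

step 1: fire β:  (A=2, B=3, C=0, D=4, E=2, F=2, G=3, H=3) → (A=2, B=4, C=0, D=4, E=2, F=5, G=3, H=4)
step 2: fire γ:  (A=2, B=4, C=0, D=4, E=2, F=5, G=3, H=4) → (A=2, B=2, C=3, D=4, E=2, F=5, G=3, H=4)
step 3: fire ε:  (A=2, B=2, C=3, D=4, E=2, F=5, G=3, H=4) → (A=2, B=2, C=5, D=3, E=1, F=5, G=3, H=5)
step 4: fire ε:  (A=2, B=2, C=5, D=3, E=1, F=5, G=3, H=5) → (A=2, B=2, C=7, D=2, E=0, F=5, G=3, H=6)

YES — reachable via ⟨β, γ, ε, ε⟩ (4 firings)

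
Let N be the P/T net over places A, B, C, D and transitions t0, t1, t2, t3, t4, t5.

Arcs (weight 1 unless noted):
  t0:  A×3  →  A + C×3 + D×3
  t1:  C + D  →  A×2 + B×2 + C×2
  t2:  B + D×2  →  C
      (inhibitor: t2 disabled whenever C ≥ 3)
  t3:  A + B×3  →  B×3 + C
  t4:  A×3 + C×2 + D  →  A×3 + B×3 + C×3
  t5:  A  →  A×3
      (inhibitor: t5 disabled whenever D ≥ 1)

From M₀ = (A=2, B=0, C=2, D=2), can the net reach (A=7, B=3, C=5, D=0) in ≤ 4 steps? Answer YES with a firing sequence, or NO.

depth 0: 1 marking
depth 1: 2 markings reached so far
depth 2: 5 markings reached so far
depth 3: 11 markings reached so far
depth 4: 24 markings reached so far
target is not among the 24 markings reachable within 4 steps

NO — not reachable within 4 firings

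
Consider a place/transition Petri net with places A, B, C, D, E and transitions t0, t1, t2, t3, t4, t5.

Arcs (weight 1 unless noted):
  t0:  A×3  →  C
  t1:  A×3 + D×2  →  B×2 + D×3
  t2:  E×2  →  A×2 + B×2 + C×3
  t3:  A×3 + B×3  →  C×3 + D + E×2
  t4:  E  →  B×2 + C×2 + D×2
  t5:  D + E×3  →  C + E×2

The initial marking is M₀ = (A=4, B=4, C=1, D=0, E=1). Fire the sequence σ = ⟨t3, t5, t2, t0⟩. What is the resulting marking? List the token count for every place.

(A=0, B=3, C=9, D=0, E=0)

step 1: fire t3:  (A=4, B=4, C=1, D=0, E=1) → (A=1, B=1, C=4, D=1, E=3)
step 2: fire t5:  (A=1, B=1, C=4, D=1, E=3) → (A=1, B=1, C=5, D=0, E=2)
step 3: fire t2:  (A=1, B=1, C=5, D=0, E=2) → (A=3, B=3, C=8, D=0, E=0)
step 4: fire t0:  (A=3, B=3, C=8, D=0, E=0) → (A=0, B=3, C=9, D=0, E=0)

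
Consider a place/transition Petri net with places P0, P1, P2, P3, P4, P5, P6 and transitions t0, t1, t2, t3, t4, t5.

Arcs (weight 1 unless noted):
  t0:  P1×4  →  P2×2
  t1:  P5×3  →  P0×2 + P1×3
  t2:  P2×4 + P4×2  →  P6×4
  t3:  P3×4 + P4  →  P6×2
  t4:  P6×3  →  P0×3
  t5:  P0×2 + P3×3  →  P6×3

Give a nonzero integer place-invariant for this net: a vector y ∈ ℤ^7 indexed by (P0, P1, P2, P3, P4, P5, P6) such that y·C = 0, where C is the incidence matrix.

y = (P0:3, P1:1, P2:2, P3:1, P4:2, P5:3, P6:3)

Incidence matrix C (rows=places, cols=transitions):
       t0   t1   t2   t3   t4   t5
   P0   0    2    0    0    3   -2
   P1  -4    3    0    0    0    0
   P2   2    0   -4    0    0    0
   P3   0    0    0   -4    0   -3
   P4   0    0   -2   -1    0    0
   P5   0   -3    0    0    0    0
   P6   0    0    4    2   -3    3

Candidate y = [3, 1, 2, 1, 2, 3, 3]; check y·C column-wise:
  col t0: 3·0 + 1·-4 + 2·2 + 1·0 + 2·0 + 3·0 + 3·0 = 0
  col t1: 3·2 + 1·3 + 2·0 + 1·0 + 2·0 + 3·-3 + 3·0 = 0
  col t2: 3·0 + 1·0 + 2·-4 + 1·0 + 2·-2 + 3·0 + 3·4 = 0
  col t3: 3·0 + 1·0 + 2·0 + 1·-4 + 2·-1 + 3·0 + 3·2 = 0
  col t4: 3·3 + 1·0 + 2·0 + 1·0 + 2·0 + 3·0 + 3·-3 = 0
  col t5: 3·-2 + 1·0 + 2·0 + 1·-3 + 2·0 + 3·0 + 3·3 = 0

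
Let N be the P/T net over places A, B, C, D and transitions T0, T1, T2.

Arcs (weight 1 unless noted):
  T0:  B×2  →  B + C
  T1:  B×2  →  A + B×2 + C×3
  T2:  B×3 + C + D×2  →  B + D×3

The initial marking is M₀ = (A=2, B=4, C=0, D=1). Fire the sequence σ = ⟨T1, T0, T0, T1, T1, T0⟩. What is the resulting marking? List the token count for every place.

(A=5, B=1, C=12, D=1)

step 1: fire T1:  (A=2, B=4, C=0, D=1) → (A=3, B=4, C=3, D=1)
step 2: fire T0:  (A=3, B=4, C=3, D=1) → (A=3, B=3, C=4, D=1)
step 3: fire T0:  (A=3, B=3, C=4, D=1) → (A=3, B=2, C=5, D=1)
step 4: fire T1:  (A=3, B=2, C=5, D=1) → (A=4, B=2, C=8, D=1)
step 5: fire T1:  (A=4, B=2, C=8, D=1) → (A=5, B=2, C=11, D=1)
step 6: fire T0:  (A=5, B=2, C=11, D=1) → (A=5, B=1, C=12, D=1)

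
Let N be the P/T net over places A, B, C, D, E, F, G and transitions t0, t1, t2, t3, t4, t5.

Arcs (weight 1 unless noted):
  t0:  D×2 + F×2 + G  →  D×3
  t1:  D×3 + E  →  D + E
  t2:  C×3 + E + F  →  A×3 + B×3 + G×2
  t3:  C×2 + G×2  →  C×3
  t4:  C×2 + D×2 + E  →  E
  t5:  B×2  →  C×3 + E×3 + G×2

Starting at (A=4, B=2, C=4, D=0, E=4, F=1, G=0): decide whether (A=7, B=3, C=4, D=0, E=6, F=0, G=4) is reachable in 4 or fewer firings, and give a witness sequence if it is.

YES — reachable via ⟨t2, t5⟩ (2 firings)

step 1: fire t2:  (A=4, B=2, C=4, D=0, E=4, F=1, G=0) → (A=7, B=5, C=1, D=0, E=3, F=0, G=2)
step 2: fire t5:  (A=7, B=5, C=1, D=0, E=3, F=0, G=2) → (A=7, B=3, C=4, D=0, E=6, F=0, G=4)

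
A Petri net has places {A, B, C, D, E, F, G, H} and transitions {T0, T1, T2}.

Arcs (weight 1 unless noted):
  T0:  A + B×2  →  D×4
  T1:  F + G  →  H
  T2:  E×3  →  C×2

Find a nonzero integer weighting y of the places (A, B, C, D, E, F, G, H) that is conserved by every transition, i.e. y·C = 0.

y = (A:2, B:-1, C:0, D:0, E:0, F:0, G:0, H:0)

Incidence matrix C (rows=places, cols=transitions):
       T0   T1   T2
    A  -1    0    0
    B  -2    0    0
    C   0    0    2
    D   4    0    0
    E   0    0   -3
    F   0   -1    0
    G   0   -1    0
    H   0    1    0

Candidate y = [2, -1, 0, 0, 0, 0, 0, 0]; check y·C column-wise:
  col T0: 2·-1 + -1·-2 + 0·4 = 0
  col T1: 2·0 + -1·0 + 0·-1 + 0·-1 + 0·1 = 0
  col T2: 2·0 + -1·0 + 0·2 + 0·-3 = 0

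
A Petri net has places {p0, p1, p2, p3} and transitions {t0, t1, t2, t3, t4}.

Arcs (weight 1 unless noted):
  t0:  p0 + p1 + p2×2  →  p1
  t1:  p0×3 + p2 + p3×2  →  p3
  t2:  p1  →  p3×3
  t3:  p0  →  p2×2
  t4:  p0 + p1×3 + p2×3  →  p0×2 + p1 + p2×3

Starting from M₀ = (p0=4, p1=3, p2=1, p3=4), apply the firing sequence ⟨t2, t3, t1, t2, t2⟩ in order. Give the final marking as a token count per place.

(p0=0, p1=0, p2=2, p3=12)

step 1: fire t2:  (p0=4, p1=3, p2=1, p3=4) → (p0=4, p1=2, p2=1, p3=7)
step 2: fire t3:  (p0=4, p1=2, p2=1, p3=7) → (p0=3, p1=2, p2=3, p3=7)
step 3: fire t1:  (p0=3, p1=2, p2=3, p3=7) → (p0=0, p1=2, p2=2, p3=6)
step 4: fire t2:  (p0=0, p1=2, p2=2, p3=6) → (p0=0, p1=1, p2=2, p3=9)
step 5: fire t2:  (p0=0, p1=1, p2=2, p3=9) → (p0=0, p1=0, p2=2, p3=12)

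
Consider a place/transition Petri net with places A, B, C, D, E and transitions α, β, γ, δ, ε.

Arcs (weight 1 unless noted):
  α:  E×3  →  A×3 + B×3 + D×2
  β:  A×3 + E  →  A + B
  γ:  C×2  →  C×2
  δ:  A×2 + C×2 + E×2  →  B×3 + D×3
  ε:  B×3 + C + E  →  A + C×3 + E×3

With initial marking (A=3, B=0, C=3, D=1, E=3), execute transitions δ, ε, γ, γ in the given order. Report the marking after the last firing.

(A=2, B=0, C=3, D=4, E=3)

step 1: fire δ:  (A=3, B=0, C=3, D=1, E=3) → (A=1, B=3, C=1, D=4, E=1)
step 2: fire ε:  (A=1, B=3, C=1, D=4, E=1) → (A=2, B=0, C=3, D=4, E=3)
step 3: fire γ:  (A=2, B=0, C=3, D=4, E=3) → (A=2, B=0, C=3, D=4, E=3)
step 4: fire γ:  (A=2, B=0, C=3, D=4, E=3) → (A=2, B=0, C=3, D=4, E=3)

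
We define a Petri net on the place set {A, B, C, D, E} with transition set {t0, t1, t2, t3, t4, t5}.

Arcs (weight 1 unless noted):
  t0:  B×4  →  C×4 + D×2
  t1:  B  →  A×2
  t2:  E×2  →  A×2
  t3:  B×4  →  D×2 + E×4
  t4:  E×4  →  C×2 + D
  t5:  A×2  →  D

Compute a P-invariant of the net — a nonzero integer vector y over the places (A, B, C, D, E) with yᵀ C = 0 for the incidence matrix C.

y = (A:1, B:2, C:1, D:2, E:1)

Incidence matrix C (rows=places, cols=transitions):
       t0   t1   t2   t3   t4   t5
    A   0    2    2    0    0   -2
    B  -4   -1    0   -4    0    0
    C   4    0    0    0    2    0
    D   2    0    0    2    1    1
    E   0    0   -2    4   -4    0

Candidate y = [1, 2, 1, 2, 1]; check y·C column-wise:
  col t0: 1·0 + 2·-4 + 1·4 + 2·2 + 1·0 = 0
  col t1: 1·2 + 2·-1 + 1·0 + 2·0 + 1·0 = 0
  col t2: 1·2 + 2·0 + 1·0 + 2·0 + 1·-2 = 0
  col t3: 1·0 + 2·-4 + 1·0 + 2·2 + 1·4 = 0
  col t4: 1·0 + 2·0 + 1·2 + 2·1 + 1·-4 = 0
  col t5: 1·-2 + 2·0 + 1·0 + 2·1 + 1·0 = 0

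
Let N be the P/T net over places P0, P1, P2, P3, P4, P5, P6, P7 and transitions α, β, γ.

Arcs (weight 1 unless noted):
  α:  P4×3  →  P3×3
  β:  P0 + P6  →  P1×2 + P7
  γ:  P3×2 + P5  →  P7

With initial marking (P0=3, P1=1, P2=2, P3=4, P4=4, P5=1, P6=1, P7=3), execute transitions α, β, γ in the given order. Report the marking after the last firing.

step 1: fire α:  (P0=3, P1=1, P2=2, P3=4, P4=4, P5=1, P6=1, P7=3) → (P0=3, P1=1, P2=2, P3=7, P4=1, P5=1, P6=1, P7=3)
step 2: fire β:  (P0=3, P1=1, P2=2, P3=7, P4=1, P5=1, P6=1, P7=3) → (P0=2, P1=3, P2=2, P3=7, P4=1, P5=1, P6=0, P7=4)
step 3: fire γ:  (P0=2, P1=3, P2=2, P3=7, P4=1, P5=1, P6=0, P7=4) → (P0=2, P1=3, P2=2, P3=5, P4=1, P5=0, P6=0, P7=5)

(P0=2, P1=3, P2=2, P3=5, P4=1, P5=0, P6=0, P7=5)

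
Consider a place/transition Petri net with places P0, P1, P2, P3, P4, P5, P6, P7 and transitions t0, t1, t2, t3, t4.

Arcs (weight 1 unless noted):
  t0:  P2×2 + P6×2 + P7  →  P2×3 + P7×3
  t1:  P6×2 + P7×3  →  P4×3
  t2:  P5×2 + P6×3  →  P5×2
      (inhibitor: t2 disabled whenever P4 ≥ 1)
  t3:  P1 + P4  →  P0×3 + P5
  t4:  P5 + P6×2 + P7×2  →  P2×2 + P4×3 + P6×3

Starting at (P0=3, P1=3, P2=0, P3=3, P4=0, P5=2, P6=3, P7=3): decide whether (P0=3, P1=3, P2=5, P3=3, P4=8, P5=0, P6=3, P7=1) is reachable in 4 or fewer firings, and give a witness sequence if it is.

NO — not reachable within 4 firings

depth 0: 1 marking
depth 1: 4 markings reached so far
depth 2: 7 markings reached so far
depth 3: 13 markings reached so far
depth 4: 20 markings reached so far
target is not among the 20 markings reachable within 4 steps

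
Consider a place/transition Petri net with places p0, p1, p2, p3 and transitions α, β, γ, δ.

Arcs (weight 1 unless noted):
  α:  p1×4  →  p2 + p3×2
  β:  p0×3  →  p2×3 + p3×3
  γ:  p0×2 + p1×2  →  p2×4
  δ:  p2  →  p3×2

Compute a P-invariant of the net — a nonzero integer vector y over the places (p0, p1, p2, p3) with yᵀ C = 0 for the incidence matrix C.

Incidence matrix C (rows=places, cols=transitions):
        α    β    γ    δ
   p0   0   -3   -2    0
   p1  -4    0   -2    0
   p2   1    3    4   -1
   p3   2    3    0    2

Candidate y = [3, 1, 2, 1]; check y·C column-wise:
  col α: 3·0 + 1·-4 + 2·1 + 1·2 = 0
  col β: 3·-3 + 1·0 + 2·3 + 1·3 = 0
  col γ: 3·-2 + 1·-2 + 2·4 + 1·0 = 0
  col δ: 3·0 + 1·0 + 2·-1 + 1·2 = 0

y = (p0:3, p1:1, p2:2, p3:1)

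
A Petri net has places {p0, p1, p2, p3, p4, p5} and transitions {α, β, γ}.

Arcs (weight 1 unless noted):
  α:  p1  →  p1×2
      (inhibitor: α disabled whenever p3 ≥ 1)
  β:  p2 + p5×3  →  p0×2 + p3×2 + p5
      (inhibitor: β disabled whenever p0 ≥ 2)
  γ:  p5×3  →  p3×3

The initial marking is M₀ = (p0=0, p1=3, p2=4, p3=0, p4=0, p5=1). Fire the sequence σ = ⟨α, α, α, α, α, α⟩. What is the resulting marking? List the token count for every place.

step 1: fire α:  (p0=0, p1=3, p2=4, p3=0, p4=0, p5=1) → (p0=0, p1=4, p2=4, p3=0, p4=0, p5=1)
step 2: fire α:  (p0=0, p1=4, p2=4, p3=0, p4=0, p5=1) → (p0=0, p1=5, p2=4, p3=0, p4=0, p5=1)
step 3: fire α:  (p0=0, p1=5, p2=4, p3=0, p4=0, p5=1) → (p0=0, p1=6, p2=4, p3=0, p4=0, p5=1)
step 4: fire α:  (p0=0, p1=6, p2=4, p3=0, p4=0, p5=1) → (p0=0, p1=7, p2=4, p3=0, p4=0, p5=1)
step 5: fire α:  (p0=0, p1=7, p2=4, p3=0, p4=0, p5=1) → (p0=0, p1=8, p2=4, p3=0, p4=0, p5=1)
step 6: fire α:  (p0=0, p1=8, p2=4, p3=0, p4=0, p5=1) → (p0=0, p1=9, p2=4, p3=0, p4=0, p5=1)

(p0=0, p1=9, p2=4, p3=0, p4=0, p5=1)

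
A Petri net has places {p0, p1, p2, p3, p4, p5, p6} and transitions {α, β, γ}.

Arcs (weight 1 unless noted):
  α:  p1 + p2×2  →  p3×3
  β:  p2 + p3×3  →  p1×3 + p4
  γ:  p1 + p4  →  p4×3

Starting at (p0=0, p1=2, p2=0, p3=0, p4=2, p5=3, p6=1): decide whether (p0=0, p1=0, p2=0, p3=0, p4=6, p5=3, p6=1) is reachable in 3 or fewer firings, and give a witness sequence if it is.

YES — reachable via ⟨γ, γ⟩ (2 firings)

step 1: fire γ:  (p0=0, p1=2, p2=0, p3=0, p4=2, p5=3, p6=1) → (p0=0, p1=1, p2=0, p3=0, p4=4, p5=3, p6=1)
step 2: fire γ:  (p0=0, p1=1, p2=0, p3=0, p4=4, p5=3, p6=1) → (p0=0, p1=0, p2=0, p3=0, p4=6, p5=3, p6=1)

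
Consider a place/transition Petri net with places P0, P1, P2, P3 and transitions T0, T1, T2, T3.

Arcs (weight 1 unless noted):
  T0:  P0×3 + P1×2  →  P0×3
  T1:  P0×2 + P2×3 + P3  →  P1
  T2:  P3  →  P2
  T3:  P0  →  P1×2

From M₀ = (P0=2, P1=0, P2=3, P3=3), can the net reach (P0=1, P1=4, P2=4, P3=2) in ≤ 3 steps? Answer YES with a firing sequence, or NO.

NO — not reachable within 3 firings

depth 0: 1 marking
depth 1: 4 markings reached so far
depth 2: 8 markings reached so far
depth 3: 12 markings reached so far
target is not among the 12 markings reachable within 3 steps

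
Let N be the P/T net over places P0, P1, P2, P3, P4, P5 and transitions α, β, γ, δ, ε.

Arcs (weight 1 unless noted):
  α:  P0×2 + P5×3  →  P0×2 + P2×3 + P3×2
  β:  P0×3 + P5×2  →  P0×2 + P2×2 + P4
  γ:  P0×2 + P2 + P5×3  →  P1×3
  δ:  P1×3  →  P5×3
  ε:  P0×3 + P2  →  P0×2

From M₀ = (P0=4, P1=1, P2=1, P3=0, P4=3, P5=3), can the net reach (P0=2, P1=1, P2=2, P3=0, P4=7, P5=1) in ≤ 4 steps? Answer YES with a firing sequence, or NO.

depth 0: 1 marking
depth 1: 5 markings reached so far
depth 2: 8 markings reached so far
depth 3: 10 markings reached so far
depth 4: 10 markings reached so far
(frontier empty at depth 4; search complete)
target is not among the 10 markings reachable within 4 steps

NO — not reachable within 4 firings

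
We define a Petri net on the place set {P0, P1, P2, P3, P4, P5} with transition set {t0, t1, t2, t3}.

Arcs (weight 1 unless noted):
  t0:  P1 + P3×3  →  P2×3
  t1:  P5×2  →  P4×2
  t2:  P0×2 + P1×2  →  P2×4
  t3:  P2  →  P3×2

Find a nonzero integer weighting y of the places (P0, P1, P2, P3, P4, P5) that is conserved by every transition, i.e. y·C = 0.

y = (P0:1, P1:3, P2:2, P3:1, P4:0, P5:0)

Incidence matrix C (rows=places, cols=transitions):
       t0   t1   t2   t3
   P0   0    0   -2    0
   P1  -1    0   -2    0
   P2   3    0    4   -1
   P3  -3    0    0    2
   P4   0    2    0    0
   P5   0   -2    0    0

Candidate y = [1, 3, 2, 1, 0, 0]; check y·C column-wise:
  col t0: 1·0 + 3·-1 + 2·3 + 1·-3 = 0
  col t1: 1·0 + 3·0 + 2·0 + 1·0 + 0·2 + 0·-2 = 0
  col t2: 1·-2 + 3·-2 + 2·4 + 1·0 = 0
  col t3: 1·0 + 3·0 + 2·-1 + 1·2 = 0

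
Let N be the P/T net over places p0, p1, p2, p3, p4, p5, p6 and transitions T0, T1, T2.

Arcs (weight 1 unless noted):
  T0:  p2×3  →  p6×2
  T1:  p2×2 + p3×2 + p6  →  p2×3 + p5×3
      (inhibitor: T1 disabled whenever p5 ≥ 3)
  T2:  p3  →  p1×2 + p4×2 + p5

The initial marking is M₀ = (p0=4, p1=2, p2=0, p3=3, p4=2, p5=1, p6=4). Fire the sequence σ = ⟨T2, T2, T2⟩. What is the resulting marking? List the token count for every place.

(p0=4, p1=8, p2=0, p3=0, p4=8, p5=4, p6=4)

step 1: fire T2:  (p0=4, p1=2, p2=0, p3=3, p4=2, p5=1, p6=4) → (p0=4, p1=4, p2=0, p3=2, p4=4, p5=2, p6=4)
step 2: fire T2:  (p0=4, p1=4, p2=0, p3=2, p4=4, p5=2, p6=4) → (p0=4, p1=6, p2=0, p3=1, p4=6, p5=3, p6=4)
step 3: fire T2:  (p0=4, p1=6, p2=0, p3=1, p4=6, p5=3, p6=4) → (p0=4, p1=8, p2=0, p3=0, p4=8, p5=4, p6=4)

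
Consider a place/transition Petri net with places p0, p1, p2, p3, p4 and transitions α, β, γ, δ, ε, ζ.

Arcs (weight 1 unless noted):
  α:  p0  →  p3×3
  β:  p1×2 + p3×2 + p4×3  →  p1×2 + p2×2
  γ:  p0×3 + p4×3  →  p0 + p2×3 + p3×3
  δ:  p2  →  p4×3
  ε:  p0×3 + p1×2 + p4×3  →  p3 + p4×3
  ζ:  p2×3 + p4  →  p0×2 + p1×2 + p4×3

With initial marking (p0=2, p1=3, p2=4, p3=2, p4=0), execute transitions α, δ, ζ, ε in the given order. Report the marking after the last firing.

step 1: fire α:  (p0=2, p1=3, p2=4, p3=2, p4=0) → (p0=1, p1=3, p2=4, p3=5, p4=0)
step 2: fire δ:  (p0=1, p1=3, p2=4, p3=5, p4=0) → (p0=1, p1=3, p2=3, p3=5, p4=3)
step 3: fire ζ:  (p0=1, p1=3, p2=3, p3=5, p4=3) → (p0=3, p1=5, p2=0, p3=5, p4=5)
step 4: fire ε:  (p0=3, p1=5, p2=0, p3=5, p4=5) → (p0=0, p1=3, p2=0, p3=6, p4=5)

(p0=0, p1=3, p2=0, p3=6, p4=5)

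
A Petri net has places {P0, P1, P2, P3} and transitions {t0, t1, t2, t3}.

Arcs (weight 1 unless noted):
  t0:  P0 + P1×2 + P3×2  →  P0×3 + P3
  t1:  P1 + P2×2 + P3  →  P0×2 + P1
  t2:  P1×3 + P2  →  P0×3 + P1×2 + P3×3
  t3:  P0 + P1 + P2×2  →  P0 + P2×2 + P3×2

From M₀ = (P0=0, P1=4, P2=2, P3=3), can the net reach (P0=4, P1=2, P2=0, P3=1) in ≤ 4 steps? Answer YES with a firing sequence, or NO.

step 1: fire t1:  (P0=0, P1=4, P2=2, P3=3) → (P0=2, P1=4, P2=0, P3=2)
step 2: fire t0:  (P0=2, P1=4, P2=0, P3=2) → (P0=4, P1=2, P2=0, P3=1)

YES — reachable via ⟨t1, t0⟩ (2 firings)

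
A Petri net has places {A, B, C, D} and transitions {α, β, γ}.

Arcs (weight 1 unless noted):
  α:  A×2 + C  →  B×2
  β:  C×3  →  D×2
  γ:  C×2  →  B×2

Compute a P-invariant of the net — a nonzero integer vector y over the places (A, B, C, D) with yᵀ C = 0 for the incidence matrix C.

Incidence matrix C (rows=places, cols=transitions):
        α    β    γ
    A  -2    0    0
    B   2    0    2
    C  -1   -3   -2
    D   0    2    0

Candidate y = [1, 2, 2, 3]; check y·C column-wise:
  col α: 1·-2 + 2·2 + 2·-1 + 3·0 = 0
  col β: 1·0 + 2·0 + 2·-3 + 3·2 = 0
  col γ: 1·0 + 2·2 + 2·-2 + 3·0 = 0

y = (A:1, B:2, C:2, D:3)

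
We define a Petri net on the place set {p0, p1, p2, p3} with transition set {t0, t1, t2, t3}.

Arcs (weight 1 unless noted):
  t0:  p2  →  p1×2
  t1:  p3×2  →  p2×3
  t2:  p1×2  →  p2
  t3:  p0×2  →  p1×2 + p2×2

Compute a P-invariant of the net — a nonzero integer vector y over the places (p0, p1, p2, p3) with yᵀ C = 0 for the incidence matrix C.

Incidence matrix C (rows=places, cols=transitions):
       t0   t1   t2   t3
   p0   0    0    0   -2
   p1   2    0   -2    2
   p2  -1    3    1    2
   p3   0   -2    0    0

Candidate y = [3, 1, 2, 3]; check y·C column-wise:
  col t0: 3·0 + 1·2 + 2·-1 + 3·0 = 0
  col t1: 3·0 + 1·0 + 2·3 + 3·-2 = 0
  col t2: 3·0 + 1·-2 + 2·1 + 3·0 = 0
  col t3: 3·-2 + 1·2 + 2·2 + 3·0 = 0

y = (p0:3, p1:1, p2:2, p3:3)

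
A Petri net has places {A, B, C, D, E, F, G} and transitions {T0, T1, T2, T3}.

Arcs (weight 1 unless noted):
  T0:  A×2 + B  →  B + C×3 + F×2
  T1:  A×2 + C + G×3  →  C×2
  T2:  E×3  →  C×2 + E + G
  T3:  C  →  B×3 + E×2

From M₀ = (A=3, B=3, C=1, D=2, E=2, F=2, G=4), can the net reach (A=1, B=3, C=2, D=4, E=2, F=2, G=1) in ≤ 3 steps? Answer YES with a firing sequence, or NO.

depth 0: 1 marking
depth 1: 4 markings reached so far
depth 2: 7 markings reached so far
depth 3: 12 markings reached so far
target is not among the 12 markings reachable within 3 steps

NO — not reachable within 3 firings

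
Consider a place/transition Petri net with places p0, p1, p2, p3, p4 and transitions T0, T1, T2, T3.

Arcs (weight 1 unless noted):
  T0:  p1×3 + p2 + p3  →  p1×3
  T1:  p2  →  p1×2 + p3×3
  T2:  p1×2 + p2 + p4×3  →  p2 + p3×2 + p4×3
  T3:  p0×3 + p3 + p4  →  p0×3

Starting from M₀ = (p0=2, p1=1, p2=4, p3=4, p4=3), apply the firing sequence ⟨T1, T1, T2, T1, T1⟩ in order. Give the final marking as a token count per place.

step 1: fire T1:  (p0=2, p1=1, p2=4, p3=4, p4=3) → (p0=2, p1=3, p2=3, p3=7, p4=3)
step 2: fire T1:  (p0=2, p1=3, p2=3, p3=7, p4=3) → (p0=2, p1=5, p2=2, p3=10, p4=3)
step 3: fire T2:  (p0=2, p1=5, p2=2, p3=10, p4=3) → (p0=2, p1=3, p2=2, p3=12, p4=3)
step 4: fire T1:  (p0=2, p1=3, p2=2, p3=12, p4=3) → (p0=2, p1=5, p2=1, p3=15, p4=3)
step 5: fire T1:  (p0=2, p1=5, p2=1, p3=15, p4=3) → (p0=2, p1=7, p2=0, p3=18, p4=3)

(p0=2, p1=7, p2=0, p3=18, p4=3)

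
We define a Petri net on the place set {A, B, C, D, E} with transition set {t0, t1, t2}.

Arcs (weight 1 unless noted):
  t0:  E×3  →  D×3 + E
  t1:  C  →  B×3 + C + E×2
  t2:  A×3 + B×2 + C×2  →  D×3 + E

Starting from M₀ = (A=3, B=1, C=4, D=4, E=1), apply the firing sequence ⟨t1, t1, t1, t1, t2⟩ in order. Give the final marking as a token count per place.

step 1: fire t1:  (A=3, B=1, C=4, D=4, E=1) → (A=3, B=4, C=4, D=4, E=3)
step 2: fire t1:  (A=3, B=4, C=4, D=4, E=3) → (A=3, B=7, C=4, D=4, E=5)
step 3: fire t1:  (A=3, B=7, C=4, D=4, E=5) → (A=3, B=10, C=4, D=4, E=7)
step 4: fire t1:  (A=3, B=10, C=4, D=4, E=7) → (A=3, B=13, C=4, D=4, E=9)
step 5: fire t2:  (A=3, B=13, C=4, D=4, E=9) → (A=0, B=11, C=2, D=7, E=10)

(A=0, B=11, C=2, D=7, E=10)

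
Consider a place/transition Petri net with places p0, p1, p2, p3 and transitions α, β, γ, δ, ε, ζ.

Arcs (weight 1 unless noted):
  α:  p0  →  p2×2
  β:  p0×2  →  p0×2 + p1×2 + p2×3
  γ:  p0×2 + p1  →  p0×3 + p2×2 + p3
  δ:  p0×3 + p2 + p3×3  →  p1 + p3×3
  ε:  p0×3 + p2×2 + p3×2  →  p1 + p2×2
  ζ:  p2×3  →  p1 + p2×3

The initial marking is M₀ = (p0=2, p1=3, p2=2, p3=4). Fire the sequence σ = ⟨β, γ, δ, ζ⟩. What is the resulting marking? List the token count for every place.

(p0=0, p1=6, p2=6, p3=5)

step 1: fire β:  (p0=2, p1=3, p2=2, p3=4) → (p0=2, p1=5, p2=5, p3=4)
step 2: fire γ:  (p0=2, p1=5, p2=5, p3=4) → (p0=3, p1=4, p2=7, p3=5)
step 3: fire δ:  (p0=3, p1=4, p2=7, p3=5) → (p0=0, p1=5, p2=6, p3=5)
step 4: fire ζ:  (p0=0, p1=5, p2=6, p3=5) → (p0=0, p1=6, p2=6, p3=5)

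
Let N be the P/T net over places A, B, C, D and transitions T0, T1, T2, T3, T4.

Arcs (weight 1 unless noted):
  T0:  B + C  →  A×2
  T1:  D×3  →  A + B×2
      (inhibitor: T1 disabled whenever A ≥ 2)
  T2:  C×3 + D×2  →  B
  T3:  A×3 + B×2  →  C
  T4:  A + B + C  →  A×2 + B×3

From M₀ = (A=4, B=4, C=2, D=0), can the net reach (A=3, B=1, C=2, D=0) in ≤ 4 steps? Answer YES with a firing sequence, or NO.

YES — reachable via ⟨T0, T3⟩ (2 firings)

step 1: fire T0:  (A=4, B=4, C=2, D=0) → (A=6, B=3, C=1, D=0)
step 2: fire T3:  (A=6, B=3, C=1, D=0) → (A=3, B=1, C=2, D=0)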